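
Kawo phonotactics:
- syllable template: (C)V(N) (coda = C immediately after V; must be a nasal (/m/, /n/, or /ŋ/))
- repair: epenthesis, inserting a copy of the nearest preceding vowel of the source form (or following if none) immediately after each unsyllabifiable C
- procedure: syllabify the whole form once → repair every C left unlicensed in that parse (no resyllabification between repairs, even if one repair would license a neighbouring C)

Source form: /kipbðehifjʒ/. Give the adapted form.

kipibiðehifijiʒi

Syllabifying with onset maximization leaves /p/, /b/, /f/, /j/, /ʒ/ stranded (only a nasal (/m/, /n/, or /ŋ/) is licensed in coda position; onsets are limited to one consonant).
Inserting the epenthetic vowel yields /p/ → /pi/, /b/ → /bi/, /f/ → /fi/, /j/ → /ji/, /ʒ/ → /ʒi/.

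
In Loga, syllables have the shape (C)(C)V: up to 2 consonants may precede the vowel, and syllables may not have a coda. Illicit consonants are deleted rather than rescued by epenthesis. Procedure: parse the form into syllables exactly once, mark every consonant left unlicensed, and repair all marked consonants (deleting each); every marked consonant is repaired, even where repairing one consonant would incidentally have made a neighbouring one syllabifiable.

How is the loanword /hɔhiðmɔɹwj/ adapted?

Under (C)(C)V, the unsyllabifiable consonants are /ɹ/, /w/, /j/ (no codas are permitted; onsets may contain at most 2 consonants).
Each unlicensed consonant is deleted: /ɹ/, /w/, /j/.

hɔhiðmɔ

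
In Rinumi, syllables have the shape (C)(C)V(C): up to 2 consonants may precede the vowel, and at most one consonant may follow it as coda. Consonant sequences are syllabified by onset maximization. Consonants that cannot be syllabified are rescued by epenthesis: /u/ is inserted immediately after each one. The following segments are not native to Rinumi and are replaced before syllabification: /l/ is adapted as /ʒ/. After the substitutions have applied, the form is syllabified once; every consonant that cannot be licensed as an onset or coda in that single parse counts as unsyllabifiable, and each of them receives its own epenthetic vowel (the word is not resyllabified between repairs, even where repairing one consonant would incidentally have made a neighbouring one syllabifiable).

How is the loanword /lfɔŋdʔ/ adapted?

ʒfɔŋduʔu

Substitution: /l/ → /ʒ/, giving /ʒfɔŋdʔ/.
Under (C)(C)V(C), the unsyllabifiable consonants are /d/, /ʔ/ (at most one coda consonant is licensed; onsets may contain at most 2 consonants).
Each unlicensed consonant becomes the onset of a new syllable: /d/ → /du/, /ʔ/ → /ʔu/.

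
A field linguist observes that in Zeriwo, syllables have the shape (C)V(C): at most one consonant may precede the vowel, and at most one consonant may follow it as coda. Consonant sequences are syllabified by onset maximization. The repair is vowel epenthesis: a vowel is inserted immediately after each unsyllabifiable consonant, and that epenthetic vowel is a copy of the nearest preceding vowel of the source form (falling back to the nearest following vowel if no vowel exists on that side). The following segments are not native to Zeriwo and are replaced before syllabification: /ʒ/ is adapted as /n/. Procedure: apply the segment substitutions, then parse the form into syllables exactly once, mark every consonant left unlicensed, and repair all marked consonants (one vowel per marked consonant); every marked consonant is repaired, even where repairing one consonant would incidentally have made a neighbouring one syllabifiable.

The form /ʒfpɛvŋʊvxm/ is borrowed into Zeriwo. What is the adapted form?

Substitution: /ʒ/ → /n/, giving /nfpɛvŋʊvxm/.
Under (C)V(C), the unsyllabifiable consonants are /n/, /f/, /x/, /m/ (at most one coda consonant is licensed; onsets are limited to one consonant).
Inserting the epenthetic vowel yields /n/ → /nɛ/, /f/ → /fɛ/, /x/ → /xʊ/, /m/ → /mʊ/.

nɛfɛpɛvŋʊvxʊmʊ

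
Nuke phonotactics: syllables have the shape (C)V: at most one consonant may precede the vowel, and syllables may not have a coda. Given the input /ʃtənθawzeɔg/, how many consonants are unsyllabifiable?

4

The consonants /ʃ/, /n/, /w/, /g/ cannot be parsed into a legal (C)V syllable (no codas are permitted; onsets are limited to one consonant).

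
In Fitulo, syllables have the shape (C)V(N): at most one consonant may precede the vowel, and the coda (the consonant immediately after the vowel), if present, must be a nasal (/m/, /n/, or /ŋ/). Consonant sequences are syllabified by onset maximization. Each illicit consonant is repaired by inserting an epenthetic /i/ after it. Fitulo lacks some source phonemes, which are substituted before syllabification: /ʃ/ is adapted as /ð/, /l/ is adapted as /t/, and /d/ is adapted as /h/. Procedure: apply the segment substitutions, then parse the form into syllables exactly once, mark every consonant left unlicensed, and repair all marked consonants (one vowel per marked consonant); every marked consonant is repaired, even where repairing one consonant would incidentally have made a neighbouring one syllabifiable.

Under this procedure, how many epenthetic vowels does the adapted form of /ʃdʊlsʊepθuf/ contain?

After substitution the input is /ðhʊtsʊepθuf/.
The unsyllabifiable consonants are /ð/, /t/, /p/, /f/; each receives one epenthetic vowel.

4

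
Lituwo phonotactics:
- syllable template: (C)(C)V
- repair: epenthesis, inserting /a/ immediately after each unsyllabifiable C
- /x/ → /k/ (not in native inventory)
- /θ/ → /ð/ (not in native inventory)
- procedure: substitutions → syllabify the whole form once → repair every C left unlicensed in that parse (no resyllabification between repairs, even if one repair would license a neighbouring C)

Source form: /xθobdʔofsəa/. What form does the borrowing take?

kðobadʔofsəa

Substitution: /x/ → /k/, /θ/ → /ð/, giving /kðobdʔofsəa/.
Syllabifying with onset maximization leaves /b/ stranded (no codas are permitted; onsets may contain at most 2 consonants).
Inserting the epenthetic vowel yields /b/ → /ba/.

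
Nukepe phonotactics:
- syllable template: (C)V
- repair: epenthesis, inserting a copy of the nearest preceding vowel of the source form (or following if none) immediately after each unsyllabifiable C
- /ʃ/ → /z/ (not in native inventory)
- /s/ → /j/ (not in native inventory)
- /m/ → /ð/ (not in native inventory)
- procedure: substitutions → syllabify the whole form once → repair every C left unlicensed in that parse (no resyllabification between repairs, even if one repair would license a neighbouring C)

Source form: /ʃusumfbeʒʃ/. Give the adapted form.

zujuðufubeʒeze

Substitution: /ʃ/ → /z/, /s/ → /j/, /m/ → /ð/, giving /zujuðfbeʒz/.
The consonants /ð/, /f/, /ʒ/, /z/ cannot be parsed into a legal (C)V syllable (no codas are permitted; onsets are limited to one consonant).
Inserting the epenthetic vowel yields /ð/ → /ðu/, /f/ → /fu/, /ʒ/ → /ʒe/, /z/ → /ze/.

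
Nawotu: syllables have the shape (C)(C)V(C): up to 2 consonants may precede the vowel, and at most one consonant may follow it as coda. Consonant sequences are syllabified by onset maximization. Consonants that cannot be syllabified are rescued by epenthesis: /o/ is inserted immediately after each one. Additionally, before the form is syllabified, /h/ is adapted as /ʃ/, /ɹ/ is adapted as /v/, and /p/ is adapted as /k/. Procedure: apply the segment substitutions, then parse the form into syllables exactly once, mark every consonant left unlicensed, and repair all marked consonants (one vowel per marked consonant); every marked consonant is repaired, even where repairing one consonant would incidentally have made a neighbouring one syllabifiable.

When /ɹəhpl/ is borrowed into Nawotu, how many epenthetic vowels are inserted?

After substitution the input is /vəʃkl/.
The unsyllabifiable consonants are /k/, /l/; each receives one epenthetic vowel.

2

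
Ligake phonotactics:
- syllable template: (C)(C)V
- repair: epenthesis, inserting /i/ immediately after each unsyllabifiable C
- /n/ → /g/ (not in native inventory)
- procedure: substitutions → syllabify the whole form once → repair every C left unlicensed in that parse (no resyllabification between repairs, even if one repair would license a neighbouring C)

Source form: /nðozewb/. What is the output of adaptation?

gðozewibi

Substitution: /n/ → /g/, giving /gðozewb/.
The consonants /w/, /b/ cannot be parsed into a legal (C)(C)V syllable (no codas are permitted; onsets may contain at most 2 consonants).
Each unlicensed consonant becomes the onset of a new syllable: /w/ → /wi/, /b/ → /bi/.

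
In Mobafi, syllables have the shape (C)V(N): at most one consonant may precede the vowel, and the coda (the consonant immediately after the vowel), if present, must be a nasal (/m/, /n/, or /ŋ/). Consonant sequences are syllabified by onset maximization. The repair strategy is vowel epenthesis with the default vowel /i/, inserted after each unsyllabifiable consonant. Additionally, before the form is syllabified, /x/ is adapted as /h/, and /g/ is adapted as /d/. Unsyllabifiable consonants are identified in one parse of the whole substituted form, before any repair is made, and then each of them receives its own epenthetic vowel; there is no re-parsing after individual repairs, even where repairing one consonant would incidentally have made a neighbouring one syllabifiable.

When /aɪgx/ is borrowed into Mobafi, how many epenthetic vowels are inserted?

2

After substitution the input is /aɪdh/.
The unsyllabifiable consonants are /d/, /h/; each receives one epenthetic vowel.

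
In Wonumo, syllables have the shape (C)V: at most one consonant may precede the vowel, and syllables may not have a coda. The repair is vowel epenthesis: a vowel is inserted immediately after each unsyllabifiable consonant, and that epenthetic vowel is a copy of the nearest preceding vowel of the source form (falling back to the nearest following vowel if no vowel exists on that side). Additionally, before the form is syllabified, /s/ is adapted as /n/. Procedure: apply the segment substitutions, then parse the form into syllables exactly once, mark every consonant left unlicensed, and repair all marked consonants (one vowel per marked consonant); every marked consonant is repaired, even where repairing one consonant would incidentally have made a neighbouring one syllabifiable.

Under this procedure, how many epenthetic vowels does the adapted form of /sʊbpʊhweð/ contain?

After substitution the input is /nʊbpʊhweð/.
The unsyllabifiable consonants are /b/, /h/, /ð/; each receives one epenthetic vowel.

3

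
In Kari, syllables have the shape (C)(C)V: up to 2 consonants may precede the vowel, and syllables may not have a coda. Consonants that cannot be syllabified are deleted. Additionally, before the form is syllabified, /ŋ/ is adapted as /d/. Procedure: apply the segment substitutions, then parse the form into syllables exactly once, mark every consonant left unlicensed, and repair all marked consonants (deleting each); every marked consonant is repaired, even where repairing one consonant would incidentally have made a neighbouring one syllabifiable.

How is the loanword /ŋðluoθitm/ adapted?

Substitution: /ŋ/ → /d/, giving /dðluoθitm/.
The consonants /d/, /t/, /m/ cannot be parsed into a legal (C)(C)V syllable (no codas are permitted; onsets may contain at most 2 consonants).
Each unlicensed consonant is deleted: /d/, /t/, /m/.

ðluoθi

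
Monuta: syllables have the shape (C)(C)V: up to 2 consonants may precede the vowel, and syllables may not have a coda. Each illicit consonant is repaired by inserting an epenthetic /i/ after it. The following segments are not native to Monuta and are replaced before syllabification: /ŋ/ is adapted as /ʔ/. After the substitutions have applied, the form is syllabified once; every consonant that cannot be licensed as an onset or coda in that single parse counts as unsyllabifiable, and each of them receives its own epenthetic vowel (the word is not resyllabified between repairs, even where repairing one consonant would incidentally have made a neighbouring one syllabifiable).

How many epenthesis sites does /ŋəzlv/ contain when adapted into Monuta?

After substitution the input is /ʔəzlv/.
The unsyllabifiable consonants are /z/, /l/, /v/; each receives one epenthetic vowel.

3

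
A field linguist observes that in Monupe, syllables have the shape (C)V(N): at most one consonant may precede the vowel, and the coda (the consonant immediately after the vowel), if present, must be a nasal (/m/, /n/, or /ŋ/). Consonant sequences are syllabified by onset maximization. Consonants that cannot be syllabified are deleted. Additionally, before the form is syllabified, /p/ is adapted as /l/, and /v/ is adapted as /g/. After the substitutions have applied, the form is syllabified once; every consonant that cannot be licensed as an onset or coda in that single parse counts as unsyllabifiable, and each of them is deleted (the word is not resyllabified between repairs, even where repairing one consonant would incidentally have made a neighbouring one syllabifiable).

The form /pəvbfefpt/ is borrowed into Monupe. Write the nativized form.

Substitution: /p/ → /l/, /v/ → /g/, giving /ləgbfeflt/.
The consonants /g/, /b/, /f/, /l/, /t/ cannot be parsed into a legal (C)V(N) syllable (only a nasal (/m/, /n/, or /ŋ/) is licensed in coda position; onsets are limited to one consonant).
Each unlicensed consonant is deleted: /g/, /b/, /f/, /l/, /t/.

ləfe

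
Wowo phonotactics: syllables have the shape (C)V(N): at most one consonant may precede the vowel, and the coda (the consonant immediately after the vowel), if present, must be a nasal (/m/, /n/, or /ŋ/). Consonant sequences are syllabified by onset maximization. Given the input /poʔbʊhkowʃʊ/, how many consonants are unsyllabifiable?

3

The consonants /ʔ/, /h/, /w/ cannot be parsed into a legal (C)V(N) syllable (only a nasal (/m/, /n/, or /ŋ/) is licensed in coda position; onsets are limited to one consonant).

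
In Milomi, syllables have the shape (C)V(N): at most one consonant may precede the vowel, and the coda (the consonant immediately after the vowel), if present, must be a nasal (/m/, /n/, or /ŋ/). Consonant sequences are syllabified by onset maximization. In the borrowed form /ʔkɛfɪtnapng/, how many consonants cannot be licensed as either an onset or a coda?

5

Under (C)V(N), the unsyllabifiable consonants are /ʔ/, /t/, /p/, /n/, /g/ (only a nasal (/m/, /n/, or /ŋ/) is licensed in coda position; onsets are limited to one consonant).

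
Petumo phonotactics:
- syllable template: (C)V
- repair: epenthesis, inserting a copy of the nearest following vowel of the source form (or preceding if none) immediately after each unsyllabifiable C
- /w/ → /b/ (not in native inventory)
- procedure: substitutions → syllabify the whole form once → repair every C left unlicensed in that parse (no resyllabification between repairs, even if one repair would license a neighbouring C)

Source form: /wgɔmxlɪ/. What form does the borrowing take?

bɔgɔmɪxɪlɪ

Substitution: /w/ → /b/, giving /bgɔmxlɪ/.
Syllabifying with onset maximization leaves /b/, /m/, /x/ stranded (no codas are permitted; onsets are limited to one consonant).
Epenthesis after each stranded consonant: /b/ → /bɔ/, /m/ → /mɪ/, /x/ → /xɪ/.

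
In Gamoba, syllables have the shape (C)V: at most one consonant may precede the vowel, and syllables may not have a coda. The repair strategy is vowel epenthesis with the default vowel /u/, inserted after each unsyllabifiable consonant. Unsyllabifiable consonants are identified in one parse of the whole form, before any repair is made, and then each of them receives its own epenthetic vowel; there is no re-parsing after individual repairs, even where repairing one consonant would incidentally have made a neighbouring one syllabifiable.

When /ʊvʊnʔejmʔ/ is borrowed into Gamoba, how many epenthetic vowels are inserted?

4

The unsyllabifiable consonants are /n/, /j/, /m/, /ʔ/; each receives one epenthetic vowel.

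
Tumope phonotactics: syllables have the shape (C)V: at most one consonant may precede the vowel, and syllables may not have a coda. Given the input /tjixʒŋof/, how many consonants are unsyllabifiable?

The consonants /t/, /x/, /ʒ/, /f/ cannot be parsed into a legal (C)V syllable (no codas are permitted; onsets are limited to one consonant).

4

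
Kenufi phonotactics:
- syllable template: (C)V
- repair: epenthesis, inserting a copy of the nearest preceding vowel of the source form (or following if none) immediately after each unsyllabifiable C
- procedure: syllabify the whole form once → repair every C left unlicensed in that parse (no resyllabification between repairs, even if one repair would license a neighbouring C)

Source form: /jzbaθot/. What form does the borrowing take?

Under (C)V, the unsyllabifiable consonants are /j/, /z/, /t/ (no codas are permitted; onsets are limited to one consonant).
Inserting the epenthetic vowel yields /j/ → /ja/, /z/ → /za/, /t/ → /to/.

jazabaθoto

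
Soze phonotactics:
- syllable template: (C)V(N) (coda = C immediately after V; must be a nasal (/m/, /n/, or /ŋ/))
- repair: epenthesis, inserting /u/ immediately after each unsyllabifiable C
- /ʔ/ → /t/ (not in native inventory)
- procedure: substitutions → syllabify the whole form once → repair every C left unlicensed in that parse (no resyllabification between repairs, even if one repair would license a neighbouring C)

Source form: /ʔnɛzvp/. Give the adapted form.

Substitution: /ʔ/ → /t/, giving /tnɛzvp/.
Syllabifying with onset maximization leaves /t/, /z/, /v/, /p/ stranded (only a nasal (/m/, /n/, or /ŋ/) is licensed in coda position; onsets are limited to one consonant).
Epenthesis after each stranded consonant: /t/ → /tu/, /z/ → /zu/, /v/ → /vu/, /p/ → /pu/.

tunɛzuvupu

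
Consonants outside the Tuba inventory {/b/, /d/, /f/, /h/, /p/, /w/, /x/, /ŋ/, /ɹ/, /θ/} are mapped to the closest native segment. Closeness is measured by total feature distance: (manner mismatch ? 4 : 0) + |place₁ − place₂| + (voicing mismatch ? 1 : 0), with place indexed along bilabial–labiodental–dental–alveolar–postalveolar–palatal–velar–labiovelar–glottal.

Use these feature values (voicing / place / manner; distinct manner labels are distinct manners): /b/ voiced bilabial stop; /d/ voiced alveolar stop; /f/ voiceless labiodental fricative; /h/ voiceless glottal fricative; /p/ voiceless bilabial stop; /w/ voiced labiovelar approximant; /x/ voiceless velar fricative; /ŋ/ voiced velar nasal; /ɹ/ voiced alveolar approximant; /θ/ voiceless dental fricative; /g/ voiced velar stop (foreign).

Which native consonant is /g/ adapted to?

/d/ is closest: same manner (stop), place distance 3 (velar→alveolar), same voicing; total 3. Next closest is /ŋ/ at distance 4.

d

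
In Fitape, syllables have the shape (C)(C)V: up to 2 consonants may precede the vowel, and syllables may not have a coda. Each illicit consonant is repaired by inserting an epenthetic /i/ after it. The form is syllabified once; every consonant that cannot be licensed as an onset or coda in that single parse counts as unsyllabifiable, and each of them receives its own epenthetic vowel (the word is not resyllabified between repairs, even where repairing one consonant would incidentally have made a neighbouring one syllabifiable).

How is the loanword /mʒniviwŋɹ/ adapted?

miʒniviwiŋiɹi

Syllabifying with onset maximization leaves /m/, /w/, /ŋ/, /ɹ/ stranded (no codas are permitted; onsets may contain at most 2 consonants).
Inserting the epenthetic vowel yields /m/ → /mi/, /w/ → /wi/, /ŋ/ → /ŋi/, /ɹ/ → /ɹi/.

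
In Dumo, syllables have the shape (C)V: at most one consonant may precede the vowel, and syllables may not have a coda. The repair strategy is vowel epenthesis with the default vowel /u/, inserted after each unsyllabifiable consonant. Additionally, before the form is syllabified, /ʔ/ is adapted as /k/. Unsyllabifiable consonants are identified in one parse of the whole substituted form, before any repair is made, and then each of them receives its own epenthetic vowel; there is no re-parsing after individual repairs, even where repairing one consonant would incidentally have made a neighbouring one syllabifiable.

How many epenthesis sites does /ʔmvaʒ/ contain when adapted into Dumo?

After substitution the input is /kmvaʒ/.
The unsyllabifiable consonants are /k/, /m/, /ʒ/; each receives one epenthetic vowel.

3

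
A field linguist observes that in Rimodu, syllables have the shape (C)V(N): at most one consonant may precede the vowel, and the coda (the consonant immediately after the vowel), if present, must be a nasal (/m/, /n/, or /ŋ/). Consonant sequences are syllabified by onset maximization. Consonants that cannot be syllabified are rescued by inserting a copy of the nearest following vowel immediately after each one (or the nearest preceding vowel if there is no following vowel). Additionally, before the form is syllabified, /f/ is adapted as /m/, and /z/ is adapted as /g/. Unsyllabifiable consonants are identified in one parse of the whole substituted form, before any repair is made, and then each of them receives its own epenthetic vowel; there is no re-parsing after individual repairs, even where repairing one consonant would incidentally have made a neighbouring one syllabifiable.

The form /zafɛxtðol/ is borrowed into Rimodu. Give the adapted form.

gamɛxotoðolo

Substitution: /z/ → /g/, /f/ → /m/, giving /gamɛxtðol/.
Under (C)V(N), the unsyllabifiable consonants are /x/, /t/, /l/ (only a nasal (/m/, /n/, or /ŋ/) is licensed in coda position; onsets are limited to one consonant).
Inserting the epenthetic vowel yields /x/ → /xo/, /t/ → /to/, /l/ → /lo/.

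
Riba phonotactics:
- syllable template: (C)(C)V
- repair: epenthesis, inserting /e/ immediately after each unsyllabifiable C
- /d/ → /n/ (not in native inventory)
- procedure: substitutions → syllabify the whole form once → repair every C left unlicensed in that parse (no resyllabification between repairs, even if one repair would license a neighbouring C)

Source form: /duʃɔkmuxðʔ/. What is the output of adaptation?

Substitution: /d/ → /n/, giving /nuʃɔkmuxðʔ/.
Under (C)(C)V, the unsyllabifiable consonants are /x/, /ð/, /ʔ/ (no codas are permitted; onsets may contain at most 2 consonants).
Inserting the epenthetic vowel yields /x/ → /xe/, /ð/ → /ðe/, /ʔ/ → /ʔe/.

nuʃɔkmuxeðeʔe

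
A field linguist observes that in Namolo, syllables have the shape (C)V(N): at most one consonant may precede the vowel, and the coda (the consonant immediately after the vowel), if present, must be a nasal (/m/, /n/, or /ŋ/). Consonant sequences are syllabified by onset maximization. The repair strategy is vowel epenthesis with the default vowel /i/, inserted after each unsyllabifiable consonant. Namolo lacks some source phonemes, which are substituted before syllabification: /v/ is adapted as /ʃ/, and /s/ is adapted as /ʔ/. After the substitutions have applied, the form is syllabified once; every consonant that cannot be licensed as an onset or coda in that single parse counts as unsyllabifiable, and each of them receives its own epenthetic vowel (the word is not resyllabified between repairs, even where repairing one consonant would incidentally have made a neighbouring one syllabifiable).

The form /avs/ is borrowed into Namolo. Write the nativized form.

Substitution: /v/ → /ʃ/, /s/ → /ʔ/, giving /aʃʔ/.
Under (C)V(N), the unsyllabifiable consonants are /ʃ/, /ʔ/ (only a nasal (/m/, /n/, or /ŋ/) is licensed in coda position; onsets are limited to one consonant).
Epenthesis after each stranded consonant: /ʃ/ → /ʃi/, /ʔ/ → /ʔi/.

aʃiʔi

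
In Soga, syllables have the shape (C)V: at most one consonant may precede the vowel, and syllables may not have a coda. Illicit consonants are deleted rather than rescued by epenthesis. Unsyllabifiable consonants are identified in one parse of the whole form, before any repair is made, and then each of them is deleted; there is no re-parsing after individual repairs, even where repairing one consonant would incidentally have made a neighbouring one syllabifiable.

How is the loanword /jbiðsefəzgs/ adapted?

The consonants /j/, /ð/, /z/, /g/, /s/ cannot be parsed into a legal (C)V syllable (no codas are permitted; onsets are limited to one consonant).
Each unlicensed consonant is deleted: /j/, /ð/, /z/, /g/, /s/.

bisefə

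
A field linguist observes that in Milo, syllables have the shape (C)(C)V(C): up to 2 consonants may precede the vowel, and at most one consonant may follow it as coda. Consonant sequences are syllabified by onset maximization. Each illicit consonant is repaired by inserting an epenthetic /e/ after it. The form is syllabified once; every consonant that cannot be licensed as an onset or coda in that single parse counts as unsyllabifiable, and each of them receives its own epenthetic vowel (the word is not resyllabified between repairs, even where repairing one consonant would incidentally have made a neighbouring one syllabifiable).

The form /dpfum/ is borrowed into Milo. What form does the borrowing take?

depfum

Syllabifying with onset maximization leaves /d/ stranded (at most one coda consonant is licensed; onsets may contain at most 2 consonants).
Epenthesis after each stranded consonant: /d/ → /de/.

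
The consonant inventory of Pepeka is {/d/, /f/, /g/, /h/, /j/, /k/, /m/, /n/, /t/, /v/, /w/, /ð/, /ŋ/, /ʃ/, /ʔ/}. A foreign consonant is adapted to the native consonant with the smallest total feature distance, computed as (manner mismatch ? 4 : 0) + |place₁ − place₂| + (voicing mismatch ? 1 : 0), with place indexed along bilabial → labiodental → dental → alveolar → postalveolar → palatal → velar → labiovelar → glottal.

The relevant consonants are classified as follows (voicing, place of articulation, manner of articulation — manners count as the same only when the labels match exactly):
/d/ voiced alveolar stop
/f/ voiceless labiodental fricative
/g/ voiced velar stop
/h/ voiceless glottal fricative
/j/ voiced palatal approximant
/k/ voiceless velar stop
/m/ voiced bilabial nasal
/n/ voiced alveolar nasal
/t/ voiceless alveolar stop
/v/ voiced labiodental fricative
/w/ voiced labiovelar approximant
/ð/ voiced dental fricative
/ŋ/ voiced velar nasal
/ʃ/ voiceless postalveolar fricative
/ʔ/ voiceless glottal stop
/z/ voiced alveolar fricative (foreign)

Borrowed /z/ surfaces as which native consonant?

/ð/ is closest: same manner (fricative), place distance 1 (alveolar→dental), same voicing; total 1. Next closest is /v/ at distance 2.

ð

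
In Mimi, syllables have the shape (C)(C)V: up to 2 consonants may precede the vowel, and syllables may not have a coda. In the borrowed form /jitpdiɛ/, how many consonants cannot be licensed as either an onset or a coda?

Under (C)(C)V, the unsyllabifiable consonants are /t/ (no codas are permitted; onsets may contain at most 2 consonants).

1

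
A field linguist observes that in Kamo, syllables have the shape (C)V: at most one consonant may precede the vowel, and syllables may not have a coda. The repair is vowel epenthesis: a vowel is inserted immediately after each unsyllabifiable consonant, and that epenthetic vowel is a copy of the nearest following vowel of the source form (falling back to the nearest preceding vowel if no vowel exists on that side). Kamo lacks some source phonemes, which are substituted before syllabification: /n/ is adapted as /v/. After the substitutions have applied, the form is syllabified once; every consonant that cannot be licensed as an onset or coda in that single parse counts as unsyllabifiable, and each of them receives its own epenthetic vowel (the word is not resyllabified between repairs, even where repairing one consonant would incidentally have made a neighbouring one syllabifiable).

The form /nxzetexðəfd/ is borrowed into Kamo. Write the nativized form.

vexezetexəðəfədə

Substitution: /n/ → /v/, giving /vxzetexðəfd/.
The consonants /v/, /x/, /x/, /f/, /d/ cannot be parsed into a legal (C)V syllable (no codas are permitted; onsets are limited to one consonant).
Inserting the epenthetic vowel yields /v/ → /ve/, /x/ → /xe/, /x/ → /xə/, /f/ → /fə/, /d/ → /də/.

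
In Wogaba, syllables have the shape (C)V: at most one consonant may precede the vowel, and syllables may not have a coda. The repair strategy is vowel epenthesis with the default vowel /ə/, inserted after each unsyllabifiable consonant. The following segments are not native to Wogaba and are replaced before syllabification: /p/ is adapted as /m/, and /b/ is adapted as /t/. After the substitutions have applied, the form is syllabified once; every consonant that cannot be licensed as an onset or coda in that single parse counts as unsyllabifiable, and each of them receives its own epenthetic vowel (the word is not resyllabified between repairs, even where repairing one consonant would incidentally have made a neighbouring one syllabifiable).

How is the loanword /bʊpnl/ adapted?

tʊmənələ

Substitution: /b/ → /t/, /p/ → /m/, giving /tʊmnl/.
Under (C)V, the unsyllabifiable consonants are /m/, /n/, /l/ (no codas are permitted; onsets are limited to one consonant).
Inserting the epenthetic vowel yields /m/ → /mə/, /n/ → /nə/, /l/ → /lə/.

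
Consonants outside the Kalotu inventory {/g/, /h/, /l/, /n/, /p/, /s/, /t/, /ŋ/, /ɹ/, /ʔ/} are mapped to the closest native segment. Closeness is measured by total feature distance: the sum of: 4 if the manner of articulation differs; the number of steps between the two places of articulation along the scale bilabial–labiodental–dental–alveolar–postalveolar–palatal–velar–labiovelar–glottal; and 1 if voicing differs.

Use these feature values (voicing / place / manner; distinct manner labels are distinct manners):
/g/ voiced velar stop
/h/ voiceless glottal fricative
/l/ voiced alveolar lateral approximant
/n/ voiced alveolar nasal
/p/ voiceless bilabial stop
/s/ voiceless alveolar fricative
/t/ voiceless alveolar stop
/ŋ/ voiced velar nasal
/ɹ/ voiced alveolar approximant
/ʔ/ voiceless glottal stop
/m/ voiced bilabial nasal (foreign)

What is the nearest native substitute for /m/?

/n/ is closest: same manner (nasal), place distance 3 (bilabial→alveolar), same voicing; total 3. Next closest is /p/ at distance 5.

n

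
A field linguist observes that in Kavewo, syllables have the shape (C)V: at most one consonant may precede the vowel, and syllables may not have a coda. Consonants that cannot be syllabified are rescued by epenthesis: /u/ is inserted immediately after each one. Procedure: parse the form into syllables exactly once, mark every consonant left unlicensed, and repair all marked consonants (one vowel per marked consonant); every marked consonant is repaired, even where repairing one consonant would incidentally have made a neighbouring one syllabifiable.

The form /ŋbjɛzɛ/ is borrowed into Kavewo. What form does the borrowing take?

Syllabifying with onset maximization leaves /ŋ/, /b/ stranded (no codas are permitted; onsets are limited to one consonant).
Inserting the epenthetic vowel yields /ŋ/ → /ŋu/, /b/ → /bu/.

ŋubujɛzɛ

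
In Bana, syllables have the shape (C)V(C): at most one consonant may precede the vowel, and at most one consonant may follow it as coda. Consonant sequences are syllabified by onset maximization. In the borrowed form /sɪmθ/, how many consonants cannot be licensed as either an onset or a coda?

1

The consonants /θ/ cannot be parsed into a legal (C)V(C) syllable (at most one coda consonant is licensed; onsets are limited to one consonant).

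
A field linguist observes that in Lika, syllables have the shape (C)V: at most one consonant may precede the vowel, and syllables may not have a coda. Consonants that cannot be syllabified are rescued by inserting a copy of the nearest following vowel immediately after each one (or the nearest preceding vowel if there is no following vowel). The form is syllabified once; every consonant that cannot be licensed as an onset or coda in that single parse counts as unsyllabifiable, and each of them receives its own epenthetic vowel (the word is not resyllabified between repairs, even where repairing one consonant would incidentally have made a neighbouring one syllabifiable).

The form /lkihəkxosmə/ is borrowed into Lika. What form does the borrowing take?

likihəkoxosəmə

Syllabifying with onset maximization leaves /l/, /k/, /s/ stranded (no codas are permitted; onsets are limited to one consonant).
Inserting the epenthetic vowel yields /l/ → /li/, /k/ → /ko/, /s/ → /sə/.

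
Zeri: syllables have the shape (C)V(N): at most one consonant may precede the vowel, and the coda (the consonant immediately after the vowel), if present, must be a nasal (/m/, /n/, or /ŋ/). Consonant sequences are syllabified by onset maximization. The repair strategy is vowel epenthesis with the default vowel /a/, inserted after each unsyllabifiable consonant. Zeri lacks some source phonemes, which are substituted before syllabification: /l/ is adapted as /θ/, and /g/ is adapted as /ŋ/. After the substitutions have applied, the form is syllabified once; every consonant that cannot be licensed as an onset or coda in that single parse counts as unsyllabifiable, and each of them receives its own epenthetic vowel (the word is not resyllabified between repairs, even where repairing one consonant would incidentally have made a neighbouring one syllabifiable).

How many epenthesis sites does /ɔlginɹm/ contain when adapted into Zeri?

After substitution the input is /ɔθŋinɹm/.
The unsyllabifiable consonants are /θ/, /ɹ/, /m/; each receives one epenthetic vowel.

3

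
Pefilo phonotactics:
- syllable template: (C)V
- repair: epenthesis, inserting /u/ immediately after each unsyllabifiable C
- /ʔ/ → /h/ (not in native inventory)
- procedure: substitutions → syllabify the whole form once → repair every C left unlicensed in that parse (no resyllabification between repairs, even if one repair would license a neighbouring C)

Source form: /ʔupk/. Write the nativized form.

hupuku

Substitution: /ʔ/ → /h/, giving /hupk/.
Under (C)V, the unsyllabifiable consonants are /p/, /k/ (no codas are permitted; onsets are limited to one consonant).
Epenthesis after each stranded consonant: /p/ → /pu/, /k/ → /ku/.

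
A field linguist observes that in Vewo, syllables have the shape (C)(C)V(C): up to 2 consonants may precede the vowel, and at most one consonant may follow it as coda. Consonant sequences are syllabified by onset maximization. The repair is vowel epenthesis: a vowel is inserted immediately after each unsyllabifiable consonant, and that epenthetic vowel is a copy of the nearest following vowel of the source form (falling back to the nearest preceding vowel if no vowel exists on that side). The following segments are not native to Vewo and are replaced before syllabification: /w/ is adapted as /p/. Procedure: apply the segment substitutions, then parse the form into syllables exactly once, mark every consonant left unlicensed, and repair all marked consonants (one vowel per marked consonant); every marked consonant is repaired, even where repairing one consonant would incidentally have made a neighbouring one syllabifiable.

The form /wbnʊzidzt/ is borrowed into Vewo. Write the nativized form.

Substitution: /w/ → /p/, giving /pbnʊzidzt/.
Syllabifying with onset maximization leaves /p/, /z/, /t/ stranded (at most one coda consonant is licensed; onsets may contain at most 2 consonants).
Inserting the epenthetic vowel yields /p/ → /pʊ/, /z/ → /zi/, /t/ → /ti/.

pʊbnʊzidziti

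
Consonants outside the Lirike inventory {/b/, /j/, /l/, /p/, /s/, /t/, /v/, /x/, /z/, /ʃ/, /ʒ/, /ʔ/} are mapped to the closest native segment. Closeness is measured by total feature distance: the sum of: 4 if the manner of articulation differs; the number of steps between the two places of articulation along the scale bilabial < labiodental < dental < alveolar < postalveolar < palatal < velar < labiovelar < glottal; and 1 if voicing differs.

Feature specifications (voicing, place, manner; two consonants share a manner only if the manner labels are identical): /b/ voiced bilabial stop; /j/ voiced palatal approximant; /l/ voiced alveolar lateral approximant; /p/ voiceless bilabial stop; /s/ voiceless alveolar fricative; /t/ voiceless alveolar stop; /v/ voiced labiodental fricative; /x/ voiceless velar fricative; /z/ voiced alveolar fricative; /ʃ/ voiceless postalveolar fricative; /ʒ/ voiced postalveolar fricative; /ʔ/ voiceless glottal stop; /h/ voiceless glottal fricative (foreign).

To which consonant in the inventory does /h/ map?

/x/ is closest: same manner (fricative), place distance 2 (glottal→velar), same voicing; total 2. Next closest is /ʃ/ at distance 4.

x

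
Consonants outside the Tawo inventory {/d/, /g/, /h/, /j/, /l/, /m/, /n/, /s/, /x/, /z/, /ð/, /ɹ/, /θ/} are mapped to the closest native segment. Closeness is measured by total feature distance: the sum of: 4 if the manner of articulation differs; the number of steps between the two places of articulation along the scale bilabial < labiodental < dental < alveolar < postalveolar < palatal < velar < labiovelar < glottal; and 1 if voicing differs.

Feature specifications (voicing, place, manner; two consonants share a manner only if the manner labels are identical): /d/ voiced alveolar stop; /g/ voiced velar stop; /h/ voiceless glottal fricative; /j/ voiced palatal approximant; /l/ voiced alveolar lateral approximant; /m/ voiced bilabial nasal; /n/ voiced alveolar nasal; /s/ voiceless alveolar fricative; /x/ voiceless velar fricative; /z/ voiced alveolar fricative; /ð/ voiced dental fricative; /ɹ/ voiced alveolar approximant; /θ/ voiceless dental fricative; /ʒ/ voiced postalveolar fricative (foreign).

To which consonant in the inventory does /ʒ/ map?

/z/ is closest: same manner (fricative), place distance 1 (postalveolar→alveolar), same voicing; total 1. Next closest is /s/ at distance 2.

z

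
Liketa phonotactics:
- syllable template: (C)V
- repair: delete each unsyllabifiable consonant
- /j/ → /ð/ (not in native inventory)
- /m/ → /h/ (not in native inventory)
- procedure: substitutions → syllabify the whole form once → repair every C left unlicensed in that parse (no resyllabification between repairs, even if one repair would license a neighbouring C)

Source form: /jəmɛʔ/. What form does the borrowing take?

Substitution: /j/ → /ð/, /m/ → /h/, giving /ðəhɛʔ/.
Under (C)V, the unsyllabifiable consonants are /ʔ/ (no codas are permitted; onsets are limited to one consonant).
Deletion applies to /ʔ/.

ðəhɛ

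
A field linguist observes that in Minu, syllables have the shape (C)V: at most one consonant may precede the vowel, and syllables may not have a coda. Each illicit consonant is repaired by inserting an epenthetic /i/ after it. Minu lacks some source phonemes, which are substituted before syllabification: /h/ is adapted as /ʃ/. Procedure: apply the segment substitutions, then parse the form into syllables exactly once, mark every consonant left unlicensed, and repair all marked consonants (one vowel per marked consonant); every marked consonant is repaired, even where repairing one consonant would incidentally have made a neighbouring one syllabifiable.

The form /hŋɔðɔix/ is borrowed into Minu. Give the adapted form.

ʃiŋɔðɔixi

Substitution: /h/ → /ʃ/, giving /ʃŋɔðɔix/.
Syllabifying with onset maximization leaves /ʃ/, /x/ stranded (no codas are permitted; onsets are limited to one consonant).
Inserting the epenthetic vowel yields /ʃ/ → /ʃi/, /x/ → /xi/.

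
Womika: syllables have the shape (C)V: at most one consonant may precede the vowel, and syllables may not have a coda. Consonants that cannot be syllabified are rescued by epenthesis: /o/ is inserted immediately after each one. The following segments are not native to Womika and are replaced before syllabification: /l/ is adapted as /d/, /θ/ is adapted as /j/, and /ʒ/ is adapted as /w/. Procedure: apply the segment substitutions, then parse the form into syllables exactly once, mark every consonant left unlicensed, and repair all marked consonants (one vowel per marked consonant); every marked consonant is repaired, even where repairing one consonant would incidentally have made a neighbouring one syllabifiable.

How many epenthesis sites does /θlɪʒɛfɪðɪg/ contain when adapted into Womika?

After substitution the input is /jdɪwɛfɪðɪg/.
The unsyllabifiable consonants are /j/, /g/; each receives one epenthetic vowel.

2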